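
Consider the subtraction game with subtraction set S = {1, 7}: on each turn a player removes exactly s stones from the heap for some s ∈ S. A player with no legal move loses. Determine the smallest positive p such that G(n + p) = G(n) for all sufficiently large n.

2

G(0) = 0
G(1) = mex{0} = 1
G(2) = mex{1} = 0
G(3) = mex{0} = 1
G(4) = mex{1} = 0
G(5) = mex{0} = 1
G(6) = mex{1} = 0
G(7) = mex{0,0} = 1
G(8) = mex{1,1} = 0
G(9) = mex{0,0} = 1
G(10) = mex{1,1} = 0
G(11) = mex{0,0} = 1
G(12) = mex{1,1} = 0
G(13) = mex{0,0} = 1
G(14) = mex{1,1} = 0
G(n+2) = G(n) holds for n = 0,…,6 (a full window of length max(S) = 7), so the sequence is purely periodic with period 2.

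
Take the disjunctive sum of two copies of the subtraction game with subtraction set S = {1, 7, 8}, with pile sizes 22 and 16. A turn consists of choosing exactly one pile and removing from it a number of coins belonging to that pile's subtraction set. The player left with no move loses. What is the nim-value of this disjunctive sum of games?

0

All piles use S = {1, 7, 8}:
G(0) = 0
G(1) = mex{0} = 1
G(2) = mex{1} = 0
G(3) = mex{0} = 1
G(4) = mex{1} = 0
G(5) = mex{0} = 1
G(6) = mex{1} = 0
G(7) = mex{0,0} = 1
G(8) = mex{1,1,0} = 2
G(9) = mex{2,0,1} = 3
G(10) = mex{3,1,0} = 2
G(11) = mex{2,0,1} = 3
G(12) = mex{3,1,0} = 2
G(13) = mex{2,0,1} = 3
G(14) = mex{3,1,0} = 2
G(15) = mex{2,2,1} = 0
G(16) = mex{0,3,2} = 1
G(17) = mex{1,2,3} = 0
G(18) = mex{0,3,2} = 1
G(19) = mex{1,2,3} = 0
G(20) = mex{0,3,2} = 1
G(21) = mex{1,2,3} = 0
G(22) = mex{0,0,2} = 1
Pile A: G(22) = 1.
Pile B: G(16) = 1.
Combined Grundy value = 1 ⊕ 1 = 0.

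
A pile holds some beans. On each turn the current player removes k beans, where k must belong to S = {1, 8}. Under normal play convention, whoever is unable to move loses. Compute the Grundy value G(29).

0

n :  0  1  2  3  4  5  6  7  8  9 10 11 12 13 14 15 16 17 18 19 20 21 22 23 24 25 26 27 28 29
G :  0  1  0  1  0  1  0  1  2  0  1  0  1  0  1  0  1  2  0  1  0  1  0  1  0  1  2  0  1  0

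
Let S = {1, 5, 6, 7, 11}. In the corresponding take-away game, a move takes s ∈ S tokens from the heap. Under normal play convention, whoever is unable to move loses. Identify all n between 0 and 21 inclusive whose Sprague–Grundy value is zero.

G(0) = 0
G(1) = mex{0} = 1
G(2) = mex{1} = 0
G(3) = mex{0} = 1
G(4) = mex{1} = 0
G(5) = mex{0,0} = 1
G(6) = mex{1,1,0} = 2
G(7) = mex{2,0,1,0} = 3
G(8) = mex{3,1,0,1} = 2
G(9) = mex{2,0,1,0} = 3
G(10) = mex{3,1,0,1} = 2
G(11) = mex{2,2,1,0,0} = 3
G(12) = mex{3,3,2,1,1} = 0
G(13) = mex{0,2,3,2,0} = 1
G(14) = mex{1,3,2,3,1} = 0
G(15) = mex{0,2,3,2,0} = 1
G(16) = mex{1,3,2,3,1} = 0
G(17) = mex{0,0,3,2,2} = 1
G(18) = mex{1,1,0,3,3} = 2
G(19) = mex{2,0,1,0,2} = 3
G(20) = mex{3,1,0,1,3} = 2
G(21) = mex{2,0,1,0,2} = 3
P-positions are exactly the n with G(n) = 0.

0, 2, 4, 12, 14, 16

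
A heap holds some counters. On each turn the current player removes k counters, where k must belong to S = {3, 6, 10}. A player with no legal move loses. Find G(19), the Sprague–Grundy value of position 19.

2

n :  0  1  2  3  4  5  6  7  8  9 10 11 12 13 14 15 16 17 18 19
G :  0  0  0  1  1  1  2  2  2  0  3  3  1  0  0  2  1  1  0  2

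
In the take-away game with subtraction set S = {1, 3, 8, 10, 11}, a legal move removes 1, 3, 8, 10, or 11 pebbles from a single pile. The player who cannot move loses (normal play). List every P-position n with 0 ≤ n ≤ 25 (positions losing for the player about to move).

0, 2, 4, 6, 18, 20, 22, 24

G(0) = 0
G(1) = mex{0} = 1
G(2) = mex{1} = 0
G(3) = mex{0,0} = 1
G(4) = mex{1,1} = 0
G(5) = mex{0,0} = 1
G(6) = mex{1,1} = 0
G(7) = mex{0,0} = 1
G(8) = mex{1,1,0} = 2
G(9) = mex{2,0,1} = 3
G(10) = mex{3,1,0,0} = 2
G(11) = mex{2,2,1,1,0} = 3
G(12) = mex{3,3,0,0,1} = 2
G(13) = mex{2,2,1,1,0} = 3
G(14) = mex{3,3,0,0,1} = 2
G(15) = mex{2,2,1,1,0} = 3
G(16) = mex{3,3,2,0,1} = 4
G(17) = mex{4,2,3,1,0} = 5
G(18) = mex{5,3,2,2,1} = 0
G(19) = mex{0,4,3,3,2} = 1
G(20) = mex{1,5,2,2,3} = 0
G(21) = mex{0,0,3,3,2} = 1
G(22) = mex{1,1,2,2,3} = 0
G(23) = mex{0,0,3,3,2} = 1
G(24) = mex{1,1,4,2,3} = 0
G(25) = mex{0,0,5,3,2} = 1
P-positions are exactly the n with G(n) = 0.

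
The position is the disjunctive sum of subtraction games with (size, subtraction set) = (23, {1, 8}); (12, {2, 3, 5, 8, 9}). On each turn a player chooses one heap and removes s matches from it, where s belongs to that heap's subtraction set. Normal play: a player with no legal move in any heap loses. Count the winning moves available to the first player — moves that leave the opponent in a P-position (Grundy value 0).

2

Heap A, S = {1, 8}:
n :  0  1  2  3  4  5  6  7  8  9 10 11 12 13 14 15 16 17 18 19 20 21 22 23
G :  0  1  0  1  0  1  0  1  2  0  1  0  1  0  1  0  1  2  0  1  0  1  0  1
G_A(23) = 1.
Heap B, S = {2, 3, 5, 8, 9}:
n :  0  1  2  3  4  5  6  7  8  9 10 11 12
G :  0  0  1  1  2  2  3  0  4  1  3  0  4
G_B(12) = 4.
Combined Grundy value = 1 ⊕ 4 = 5.
A winning move leaves total XOR = 0, i.e. changes one component's Grundy value g to g ⊕ X where X is the current total.
Heap A: need g' = 1⊕5 = 4. Options: 23−1→G=0, 23−8→G=0. Hits: 0.
Heap B: need g' = 4⊕5 = 1. Options: 12−2→G=3, 12−3→G=1, 12−5→G=0, 12−8→G=2, 12−9→G=1. Hits: 2.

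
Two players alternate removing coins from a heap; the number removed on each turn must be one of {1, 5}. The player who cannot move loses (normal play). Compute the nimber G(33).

G(0) = 0
G(1) = mex{0} = 1
G(2) = mex{1} = 0
G(3) = mex{0} = 1
G(4) = mex{1} = 0
G(5) = mex{0,0} = 1
G(6) = mex{1,1} = 0
G(7) = mex{0,0} = 1
G(8) = mex{1,1} = 0
G(9) = mex{0,0} = 1
G(10) = mex{1,1} = 0
G(11) = mex{0,0} = 1
G(12) = mex{1,1} = 0
G(13) = mex{0,0} = 1
G(14) = mex{1,1} = 0
G(15) = mex{0,0} = 1
G(16) = mex{1,1} = 0
G(17) = mex{0,0} = 1
G(18) = mex{1,1} = 0
G(19) = mex{0,0} = 1
G(20) = mex{1,1} = 0
G(21) = mex{0,0} = 1
G(22) = mex{1,1} = 0
G(23) = mex{0,0} = 1
G(24) = mex{1,1} = 0
G(25) = mex{0,0} = 1
G(26) = mex{1,1} = 0
G(27) = mex{0,0} = 1
G(28) = mex{1,1} = 0
G(29) = mex{0,0} = 1
G(30) = mex{1,1} = 0
G(31) = mex{0,0} = 1
G(32) = mex{1,1} = 0
G(33) = mex{0,0} = 1

1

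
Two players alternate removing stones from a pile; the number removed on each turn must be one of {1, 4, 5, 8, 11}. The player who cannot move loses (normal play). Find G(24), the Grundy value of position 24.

0

G(0) = 0
G(1) = mex{0} = 1
G(2) = mex{1} = 0
G(3) = mex{0} = 1
G(4) = mex{1,0} = 2
G(5) = mex{2,1,0} = 3
G(6) = mex{3,0,1} = 2
G(7) = mex{2,1,0} = 3
G(8) = mex{3,2,1,0} = 4
G(9) = mex{4,3,2,1} = 0
G(10) = mex{0,2,3,0} = 1
G(11) = mex{1,3,2,1,0} = 4
G(12) = mex{4,4,3,2,1} = 0
G(13) = mex{0,0,4,3,0} = 1
G(14) = mex{1,1,0,2,1} = 3
G(15) = mex{3,4,1,3,2} = 0
G(16) = mex{0,0,4,4,3} = 1
G(17) = mex{1,1,0,0,2} = 3
G(18) = mex{3,3,1,1,3} = 0
G(19) = mex{0,0,3,4,4} = 1
G(20) = mex{1,1,0,0,0} = 2
G(21) = mex{2,3,1,1,1} = 0
G(22) = mex{0,0,3,3,4} = 1
G(23) = mex{1,1,0,0,0} = 2
G(24) = mex{2,2,1,1,1} = 0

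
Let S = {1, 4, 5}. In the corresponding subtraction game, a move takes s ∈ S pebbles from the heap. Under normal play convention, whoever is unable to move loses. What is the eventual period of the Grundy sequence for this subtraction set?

n :  0  1  2  3  4  5  6  7  8  9 10 11 12 13 14 15 16 17
G :  0  1  0  1  2  3  2  3  0  1  0  1  2  3  2  3  0  1
G(n+8) = G(n) holds for n = 0,…,4 (a full window of length max(S) = 5), so the sequence is purely periodic with period 8.

8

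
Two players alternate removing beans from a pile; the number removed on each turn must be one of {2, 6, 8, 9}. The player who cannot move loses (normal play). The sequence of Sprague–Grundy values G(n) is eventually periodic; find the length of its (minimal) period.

n :  0  1  2  3  4  5  6  7  8  9 10 11 12 13 14 15 16 17 18 19 20 21 22 23 24 25 26 27 28 29 30 31
G :  0  0  1  1  0  0  1  1  2  2  3  3  2  2  3  0  0  1  1  0  0  1  1  2  2  3  3  2  2  3  0  0
G(n+15) = G(n) holds for n = 0,…,8 (a full window of length max(S) = 9), so the sequence is purely periodic with period 15.

15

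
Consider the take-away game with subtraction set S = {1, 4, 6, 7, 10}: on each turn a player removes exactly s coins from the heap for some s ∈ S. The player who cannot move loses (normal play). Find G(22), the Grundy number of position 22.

1

n :  0  1  2  3  4  5  6  7  8  9 10 11 12 13 14 15 16 17 18 19 20 21 22
G :  0  1  0  1  2  0  1  2  3  2  3  4  2  0  1  5  0  1  0  1  2  0  1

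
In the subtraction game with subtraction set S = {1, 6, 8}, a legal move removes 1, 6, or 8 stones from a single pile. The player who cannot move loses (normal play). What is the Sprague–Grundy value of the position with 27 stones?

2

G(0) = 0
G(1) = mex{0} = 1
G(2) = mex{1} = 0
G(3) = mex{0} = 1
G(4) = mex{1} = 0
G(5) = mex{0} = 1
G(6) = mex{1,0} = 2
G(7) = mex{2,1} = 0
G(8) = mex{0,0,0} = 1
G(9) = mex{1,1,1} = 0
G(10) = mex{0,0,0} = 1
G(11) = mex{1,1,1} = 0
G(12) = mex{0,2,0} = 1
G(13) = mex{1,0,1} = 2
G(14) = mex{2,1,2} = 0
G(15) = mex{0,0,0} = 1
G(16) = mex{1,1,1} = 0
G(17) = mex{0,0,0} = 1
G(18) = mex{1,1,1} = 0
G(19) = mex{0,2,0} = 1
G(20) = mex{1,0,1} = 2
G(21) = mex{2,1,2} = 0
G(22) = mex{0,0,0} = 1
G(23) = mex{1,1,1} = 0
G(24) = mex{0,0,0} = 1
G(25) = mex{1,1,1} = 0
G(26) = mex{0,2,0} = 1
G(27) = mex{1,0,1} = 2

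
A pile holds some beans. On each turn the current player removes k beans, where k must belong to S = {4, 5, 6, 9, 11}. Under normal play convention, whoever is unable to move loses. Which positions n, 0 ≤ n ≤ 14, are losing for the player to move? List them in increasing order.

0, 1, 2, 3

n :  0  1  2  3  4  5  6  7  8  9 10 11 12 13 14
G :  0  0  0  0  1  1  1  1  2  2  2  2  3  3  3
P-positions are exactly the n with G(n) = 0.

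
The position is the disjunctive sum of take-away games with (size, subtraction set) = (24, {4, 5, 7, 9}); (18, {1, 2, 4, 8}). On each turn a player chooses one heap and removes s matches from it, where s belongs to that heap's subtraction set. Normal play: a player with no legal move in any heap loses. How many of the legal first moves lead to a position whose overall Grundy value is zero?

Heap A, S = {4, 5, 7, 9}:
n :  0  1  2  3  4  5  6  7  8  9 10 11 12 13 14 15 16 17 18 19 20 21 22 23 24
G :  0  0  0  0  1  1  1  1  2  2  2  2  3  0  0  0  0  1  1  1  1  2  2  2  2
G_A(24) = 2.
Heap B, S = {1, 2, 4, 8}:
n :  0  1  2  3  4  5  6  7  8  9 10 11 12 13 14 15 16 17 18
G :  0  1  2  0  1  2  0  1  2  0  1  2  0  1  2  0  1  2  0
G_B(18) = 0.
Combined Grundy value = 2 ⊕ 0 = 2.
A winning move leaves total XOR = 0, i.e. changes one component's Grundy value g to g ⊕ X where X is the current total.
Heap A: need g' = 2⊕2 = 0. Options: 24−4→G=1, 24−5→G=1, 24−7→G=1, 24−9→G=0. Hits: 1.
Heap B: need g' = 0⊕2 = 2. Options: 18−1→G=2, 18−2→G=1, 18−4→G=2, 18−8→G=1. Hits: 2.

3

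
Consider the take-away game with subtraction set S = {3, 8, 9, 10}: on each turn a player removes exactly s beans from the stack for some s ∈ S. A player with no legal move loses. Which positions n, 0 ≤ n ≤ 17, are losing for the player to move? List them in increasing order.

n :  0  1  2  3  4  5  6  7  8  9 10 11 12 13 14 15 16 17
G :  0  0  0  1  1  1  0  0  2  1  1  3  2  0  2  3  1  3
P-positions are exactly the n with G(n) = 0.

0, 1, 2, 6, 7, 13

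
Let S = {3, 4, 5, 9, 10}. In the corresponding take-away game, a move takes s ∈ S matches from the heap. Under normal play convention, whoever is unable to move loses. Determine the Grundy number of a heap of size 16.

0

n :  0  1  2  3  4  5  6  7  8  9 10 11 12 13 14 15 16
G :  0  0  0  1  1  1  2  2  0  3  3  1  4  2  0  0  0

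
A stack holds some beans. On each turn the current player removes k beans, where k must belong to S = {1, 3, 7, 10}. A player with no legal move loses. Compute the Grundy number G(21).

0

n :  0  1  2  3  4  5  6  7  8  9 10 11 12 13 14 15 16 17 18 19 20 21
G :  0  1  0  1  0  1  0  1  0  1  2  3  2  3  2  3  2  0  1  0  1  0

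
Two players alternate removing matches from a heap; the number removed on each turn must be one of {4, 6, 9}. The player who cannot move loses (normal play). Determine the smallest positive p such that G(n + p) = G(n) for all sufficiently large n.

G(0) = 0
G(1) = mex{} = 0
G(2) = mex{} = 0
G(3) = mex{} = 0
G(4) = mex{0} = 1
G(5) = mex{0} = 1
G(6) = mex{0,0} = 1
G(7) = mex{0,0} = 1
G(8) = mex{1,0} = 2
G(9) = mex{1,0,0} = 2
G(10) = mex{1,1,0} = 2
G(11) = mex{1,1,0} = 2
G(12) = mex{2,1,0} = 3
G(13) = mex{2,1,1} = 0
G(14) = mex{2,2,1} = 0
G(15) = mex{2,2,1} = 0
G(16) = mex{3,2,1} = 0
G(17) = mex{0,2,2} = 1
G(18) = mex{0,3,2} = 1
G(19) = mex{0,0,2} = 1
G(20) = mex{0,0,2} = 1
G(21) = mex{1,0,3} = 2
G(22) = mex{1,0,0} = 2
G(23) = mex{1,1,0} = 2
G(24) = mex{1,1,0} = 2
G(25) = mex{2,1,0} = 3
G(26) = mex{2,1,1} = 0
G(27) = mex{2,2,1} = 0
G(n+13) = G(n) holds for n = 0,…,8 (a full window of length max(S) = 9), so the sequence is purely periodic with period 13.

13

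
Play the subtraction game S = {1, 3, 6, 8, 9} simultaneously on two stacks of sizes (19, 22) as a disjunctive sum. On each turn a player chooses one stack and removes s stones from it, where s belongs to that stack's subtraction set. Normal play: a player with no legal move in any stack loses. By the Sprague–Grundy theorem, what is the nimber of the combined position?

All stacks use S = {1, 3, 6, 8, 9}:
G(0) = 0
G(1) = mex{0} = 1
G(2) = mex{1} = 0
G(3) = mex{0,0} = 1
G(4) = mex{1,1} = 0
G(5) = mex{0,0} = 1
G(6) = mex{1,1,0} = 2
G(7) = mex{2,0,1} = 3
G(8) = mex{3,1,0,0} = 2
G(9) = mex{2,2,1,1,0} = 3
G(10) = mex{3,3,0,0,1} = 2
G(11) = mex{2,2,1,1,0} = 3
G(12) = mex{3,3,2,0,1} = 4
G(13) = mex{4,2,3,1,0} = 5
G(14) = mex{5,3,2,2,1} = 0
G(15) = mex{0,4,3,3,2} = 1
G(16) = mex{1,5,2,2,3} = 0
G(17) = mex{0,0,3,3,2} = 1
G(18) = mex{1,1,4,2,3} = 0
G(19) = mex{0,0,5,3,2} = 1
G(20) = mex{1,1,0,4,3} = 2
G(21) = mex{2,0,1,5,4} = 3
G(22) = mex{3,1,0,0,5} = 2
Stack A: G(19) = 1.
Stack B: G(22) = 2.
Combined Grundy value = 1 ⊕ 2 = 3.

3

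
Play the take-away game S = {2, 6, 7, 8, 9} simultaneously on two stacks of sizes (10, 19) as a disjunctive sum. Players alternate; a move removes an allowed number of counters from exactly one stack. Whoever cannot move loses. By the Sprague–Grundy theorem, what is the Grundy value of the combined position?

3

All stacks use S = {2, 6, 7, 8, 9}:
G(0) = 0
G(1) = mex{} = 0
G(2) = mex{0} = 1
G(3) = mex{0} = 1
G(4) = mex{1} = 0
G(5) = mex{1} = 0
G(6) = mex{0,0} = 1
G(7) = mex{0,0,0} = 1
G(8) = mex{1,1,0,0} = 2
G(9) = mex{1,1,1,0,0} = 2
G(10) = mex{2,0,1,1,0} = 3
G(11) = mex{2,0,0,1,1} = 3
G(12) = mex{3,1,0,0,1} = 2
G(13) = mex{3,1,1,0,0} = 2
G(14) = mex{2,2,1,1,0} = 3
G(15) = mex{2,2,2,1,1} = 0
G(16) = mex{3,3,2,2,1} = 0
G(17) = mex{0,3,3,2,2} = 1
G(18) = mex{0,2,3,3,2} = 1
G(19) = mex{1,2,2,3,3} = 0
Stack A: G(10) = 3.
Stack B: G(19) = 0.
Combined Grundy value = 3 ⊕ 0 = 3.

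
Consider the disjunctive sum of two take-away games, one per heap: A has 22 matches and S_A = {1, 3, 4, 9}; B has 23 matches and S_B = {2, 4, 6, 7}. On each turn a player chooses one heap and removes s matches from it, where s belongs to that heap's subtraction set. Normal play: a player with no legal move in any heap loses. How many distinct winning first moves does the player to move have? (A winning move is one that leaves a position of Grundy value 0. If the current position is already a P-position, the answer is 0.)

Heap A, S = {1, 3, 4, 9}:
G(0) = 0
G(1) = mex{0} = 1
G(2) = mex{1} = 0
G(3) = mex{0,0} = 1
G(4) = mex{1,1,0} = 2
G(5) = mex{2,0,1} = 3
G(6) = mex{3,1,0} = 2
G(7) = mex{2,2,1} = 0
G(8) = mex{0,3,2} = 1
G(9) = mex{1,2,3,0} = 4
G(10) = mex{4,0,2,1} = 3
G(11) = mex{3,1,0,0} = 2
G(12) = mex{2,4,1,1} = 0
G(13) = mex{0,3,4,2} = 1
G(14) = mex{1,2,3,3} = 0
G(15) = mex{0,0,2,2} = 1
G(16) = mex{1,1,0,0} = 2
G(17) = mex{2,0,1,1} = 3
G(18) = mex{3,1,0,4} = 2
G(19) = mex{2,2,1,3} = 0
G(20) = mex{0,3,2,2} = 1
G(21) = mex{1,2,3,0} = 4
G(22) = mex{4,0,2,1} = 3
G_A(22) = 3.
Heap B, S = {2, 4, 6, 7}:
G(0) = 0
G(1) = mex{} = 0
G(2) = mex{0} = 1
G(3) = mex{0} = 1
G(4) = mex{1,0} = 2
G(5) = mex{1,0} = 2
G(6) = mex{2,1,0} = 3
G(7) = mex{2,1,0,0} = 3
G(8) = mex{3,2,1,0} = 4
G(9) = mex{3,2,1,1} = 0
G(10) = mex{4,3,2,1} = 0
G(11) = mex{0,3,2,2} = 1
G(12) = mex{0,4,3,2} = 1
G(13) = mex{1,0,3,3} = 2
G(14) = mex{1,0,4,3} = 2
G(15) = mex{2,1,0,4} = 3
G(16) = mex{2,1,0,0} = 3
G(17) = mex{3,2,1,0} = 4
G(18) = mex{3,2,1,1} = 0
G(19) = mex{4,3,2,1} = 0
G(20) = mex{0,3,2,2} = 1
G(21) = mex{0,4,3,2} = 1
G(22) = mex{1,0,3,3} = 2
G(23) = mex{1,0,4,3} = 2
G_B(23) = 2.
Combined Grundy value = 3 ⊕ 2 = 1.
A winning move leaves total XOR = 0, i.e. changes one component's Grundy value g to g ⊕ X where X is the current total.
Heap A: need g' = 3⊕1 = 2. Options: 22−1→G=4, 22−3→G=0, 22−4→G=2, 22−9→G=1. Hits: 1.
Heap B: need g' = 2⊕1 = 3. Options: 23−2→G=1, 23−4→G=0, 23−6→G=4, 23−7→G=3. Hits: 1.

2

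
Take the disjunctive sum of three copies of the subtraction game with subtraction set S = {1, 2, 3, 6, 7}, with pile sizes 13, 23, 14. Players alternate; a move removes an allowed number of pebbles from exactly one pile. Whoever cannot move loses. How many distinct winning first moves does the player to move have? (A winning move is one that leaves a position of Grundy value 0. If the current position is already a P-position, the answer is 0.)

All piles use S = {1, 2, 3, 6, 7}:
G(0) = 0
G(1) = mex{0} = 1
G(2) = mex{1,0} = 2
G(3) = mex{2,1,0} = 3
G(4) = mex{3,2,1} = 0
G(5) = mex{0,3,2} = 1
G(6) = mex{1,0,3,0} = 2
G(7) = mex{2,1,0,1,0} = 3
G(8) = mex{3,2,1,2,1} = 0
G(9) = mex{0,3,2,3,2} = 1
G(10) = mex{1,0,3,0,3} = 2
G(11) = mex{2,1,0,1,0} = 3
G(12) = mex{3,2,1,2,1} = 0
G(13) = mex{0,3,2,3,2} = 1
G(14) = mex{1,0,3,0,3} = 2
G(15) = mex{2,1,0,1,0} = 3
G(16) = mex{3,2,1,2,1} = 0
G(17) = mex{0,3,2,3,2} = 1
G(18) = mex{1,0,3,0,3} = 2
G(19) = mex{2,1,0,1,0} = 3
G(20) = mex{3,2,1,2,1} = 0
G(21) = mex{0,3,2,3,2} = 1
G(22) = mex{1,0,3,0,3} = 2
G(23) = mex{2,1,0,1,0} = 3
Pile A: G(13) = 1.
Pile B: G(23) = 3.
Pile C: G(14) = 2.
Combined Grundy value = 1 ⊕ 3 ⊕ 2 = 0.
A winning move leaves total XOR = 0, i.e. changes one component's Grundy value g to g ⊕ X where X is the current total.
Pile A: target g' = 1⊕0 = 1, but every legal move changes the Grundy value (mex property), so 0 moves.
Pile B: target g' = 3⊕0 = 3, but every legal move changes the Grundy value (mex property), so 0 moves.
Pile C: target g' = 2⊕0 = 2, but every legal move changes the Grundy value (mex property), so 0 moves.

0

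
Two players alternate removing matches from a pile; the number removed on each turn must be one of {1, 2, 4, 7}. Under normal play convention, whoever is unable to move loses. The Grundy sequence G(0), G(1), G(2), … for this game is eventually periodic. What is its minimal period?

G(0) = 0
G(1) = mex{0} = 1
G(2) = mex{1,0} = 2
G(3) = mex{2,1} = 0
G(4) = mex{0,2,0} = 1
G(5) = mex{1,0,1} = 2
G(6) = mex{2,1,2} = 0
G(7) = mex{0,2,0,0} = 1
G(8) = mex{1,0,1,1} = 2
G(9) = mex{2,1,2,2} = 0
G(10) = mex{0,2,0,0} = 1
G(11) = mex{1,0,1,1} = 2
G(12) = mex{2,1,2,2} = 0
G(13) = mex{0,2,0,0} = 1
G(14) = mex{1,0,1,1} = 2
G(n+3) = G(n) holds for n = 0,…,6 (a full window of length max(S) = 7), so the sequence is purely periodic with period 3.

3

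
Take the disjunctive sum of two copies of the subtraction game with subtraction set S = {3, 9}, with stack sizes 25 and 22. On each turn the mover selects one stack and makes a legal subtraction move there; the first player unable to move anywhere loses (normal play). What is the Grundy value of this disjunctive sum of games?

All stacks use S = {3, 9}:
n :  0  1  2  3  4  5  6  7  8  9 10 11 12 13 14 15 16 17 18 19 20 21 22 23 24 25
G :  0  0  0  1  1  1  0  0  0  1  1  1  0  0  0  1  1  1  0  0  0  1  1  1  0  0
Stack A: G(25) = 0.
Stack B: G(22) = 1.
Combined Grundy value = 0 ⊕ 1 = 1.

1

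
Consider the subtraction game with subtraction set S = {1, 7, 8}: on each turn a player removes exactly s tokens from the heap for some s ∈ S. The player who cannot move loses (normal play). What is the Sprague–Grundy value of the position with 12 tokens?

2

G(0) = 0
G(1) = mex{0} = 1
G(2) = mex{1} = 0
G(3) = mex{0} = 1
G(4) = mex{1} = 0
G(5) = mex{0} = 1
G(6) = mex{1} = 0
G(7) = mex{0,0} = 1
G(8) = mex{1,1,0} = 2
G(9) = mex{2,0,1} = 3
G(10) = mex{3,1,0} = 2
G(11) = mex{2,0,1} = 3
G(12) = mex{3,1,0} = 2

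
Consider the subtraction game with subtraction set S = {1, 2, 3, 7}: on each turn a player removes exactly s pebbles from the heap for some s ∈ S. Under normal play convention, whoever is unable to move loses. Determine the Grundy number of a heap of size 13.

n :  0  1  2  3  4  5  6  7  8  9 10 11 12 13
G :  0  1  2  3  0  1  2  3  0  1  2  3  0  1

1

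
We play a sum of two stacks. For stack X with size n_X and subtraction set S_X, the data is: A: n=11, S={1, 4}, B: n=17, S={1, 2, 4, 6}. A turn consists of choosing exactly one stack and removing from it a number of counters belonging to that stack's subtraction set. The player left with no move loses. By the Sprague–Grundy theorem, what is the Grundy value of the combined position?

0

Stack A, S = {1, 4}:
G(0) = 0
G(1) = mex{0} = 1
G(2) = mex{1} = 0
G(3) = mex{0} = 1
G(4) = mex{1,0} = 2
G(5) = mex{2,1} = 0
G(6) = mex{0,0} = 1
G(7) = mex{1,1} = 0
G(8) = mex{0,2} = 1
G(9) = mex{1,0} = 2
G(10) = mex{2,1} = 0
G(11) = mex{0,0} = 1
G_A(11) = 1.
Stack B, S = {1, 2, 4, 6}:
n :  0  1  2  3  4  5  6  7  8  9 10 11 12 13 14 15 16 17
G :  0  1  2  0  1  2  3  4  0  1  2  0  1  2  3  4  0  1
G_B(17) = 1.
Combined Grundy value = 1 ⊕ 1 = 0.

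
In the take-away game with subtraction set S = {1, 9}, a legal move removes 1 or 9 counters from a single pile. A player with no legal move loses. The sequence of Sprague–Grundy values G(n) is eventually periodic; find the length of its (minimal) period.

2

G(0) = 0
G(1) = mex{0} = 1
G(2) = mex{1} = 0
G(3) = mex{0} = 1
G(4) = mex{1} = 0
G(5) = mex{0} = 1
G(6) = mex{1} = 0
G(7) = mex{0} = 1
G(8) = mex{1} = 0
G(9) = mex{0,0} = 1
G(10) = mex{1,1} = 0
G(11) = mex{0,0} = 1
G(12) = mex{1,1} = 0
G(13) = mex{0,0} = 1
G(14) = mex{1,1} = 0
G(n+2) = G(n) holds for n = 0,…,8 (a full window of length max(S) = 9), so the sequence is purely periodic with period 2.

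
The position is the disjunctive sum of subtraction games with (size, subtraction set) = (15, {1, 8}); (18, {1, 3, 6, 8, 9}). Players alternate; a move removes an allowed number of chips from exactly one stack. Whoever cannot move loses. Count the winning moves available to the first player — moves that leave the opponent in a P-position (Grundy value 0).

0

Stack A, S = {1, 8}:
n :  0  1  2  3  4  5  6  7  8  9 10 11 12 13 14 15
G :  0  1  0  1  0  1  0  1  2  0  1  0  1  0  1  0
G_A(15) = 0.
Stack B, S = {1, 3, 6, 8, 9}:
n :  0  1  2  3  4  5  6  7  8  9 10 11 12 13 14 15 16 17 18
G :  0  1  0  1  0  1  2  3  2  3  2  3  4  5  0  1  0  1  0
G_B(18) = 0.
Combined Grundy value = 0 ⊕ 0 = 0.
A winning move leaves total XOR = 0, i.e. changes one component's Grundy value g to g ⊕ X where X is the current total.
Stack A: target g' = 0⊕0 = 0, but every legal move changes the Grundy value (mex property), so 0 moves.
Stack B: target g' = 0⊕0 = 0, but every legal move changes the Grundy value (mex property), so 0 moves.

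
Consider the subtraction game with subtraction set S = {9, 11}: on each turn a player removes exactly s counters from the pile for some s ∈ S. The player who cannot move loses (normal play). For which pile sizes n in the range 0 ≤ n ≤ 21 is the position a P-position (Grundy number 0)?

G(0) = 0
G(1) = mex{} = 0
G(2) = mex{} = 0
G(3) = mex{} = 0
G(4) = mex{} = 0
G(5) = mex{} = 0
G(6) = mex{} = 0
G(7) = mex{} = 0
G(8) = mex{} = 0
G(9) = mex{0} = 1
G(10) = mex{0} = 1
G(11) = mex{0,0} = 1
G(12) = mex{0,0} = 1
G(13) = mex{0,0} = 1
G(14) = mex{0,0} = 1
G(15) = mex{0,0} = 1
G(16) = mex{0,0} = 1
G(17) = mex{0,0} = 1
G(18) = mex{1,0} = 2
G(19) = mex{1,0} = 2
G(20) = mex{1,1} = 0
G(21) = mex{1,1} = 0
P-positions are exactly the n with G(n) = 0.

0, 1, 2, 3, 4, 5, 6, 7, 8, 20, 21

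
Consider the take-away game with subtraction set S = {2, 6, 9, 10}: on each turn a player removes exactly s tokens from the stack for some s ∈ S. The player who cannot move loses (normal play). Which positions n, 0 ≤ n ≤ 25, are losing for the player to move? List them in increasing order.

0, 1, 4, 5, 8, 12, 16, 19, 20, 23, 24

G(0) = 0
G(1) = mex{} = 0
G(2) = mex{0} = 1
G(3) = mex{0} = 1
G(4) = mex{1} = 0
G(5) = mex{1} = 0
G(6) = mex{0,0} = 1
G(7) = mex{0,0} = 1
G(8) = mex{1,1} = 0
G(9) = mex{1,1,0} = 2
G(10) = mex{0,0,0,0} = 1
G(11) = mex{2,0,1,0} = 3
G(12) = mex{1,1,1,1} = 0
G(13) = mex{3,1,0,1} = 2
G(14) = mex{0,0,0,0} = 1
G(15) = mex{2,2,1,0} = 3
G(16) = mex{1,1,1,1} = 0
G(17) = mex{3,3,0,1} = 2
G(18) = mex{0,0,2,0} = 1
G(19) = mex{2,2,1,2} = 0
G(20) = mex{1,1,3,1} = 0
G(21) = mex{0,3,0,3} = 1
G(22) = mex{0,0,2,0} = 1
G(23) = mex{1,2,1,2} = 0
G(24) = mex{1,1,3,1} = 0
G(25) = mex{0,0,0,3} = 1
P-positions are exactly the n with G(n) = 0.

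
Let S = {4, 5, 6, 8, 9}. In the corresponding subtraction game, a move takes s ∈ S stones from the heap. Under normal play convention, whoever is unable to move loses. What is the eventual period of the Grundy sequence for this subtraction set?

13

n :  0  1  2  3  4  5  6  7  8  9 10 11 12 13 14 15 16 17 18 19 20 21 22 23 24 25 26 27
G :  0  0  0  0  1  1  1  1  2  2  2  2  3  0  0  0  0  1  1  1  1  2  2  2  2  3  0  0
G(n+13) = G(n) holds for n = 0,…,8 (a full window of length max(S) = 9), so the sequence is purely periodic with period 13.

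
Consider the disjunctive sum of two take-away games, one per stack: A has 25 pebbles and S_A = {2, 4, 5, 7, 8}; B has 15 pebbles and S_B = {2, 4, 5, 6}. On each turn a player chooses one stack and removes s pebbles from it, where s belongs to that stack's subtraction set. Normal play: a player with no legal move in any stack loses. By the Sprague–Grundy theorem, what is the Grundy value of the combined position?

1

Stack A, S = {2, 4, 5, 7, 8}:
G(0) = 0
G(1) = mex{} = 0
G(2) = mex{0} = 1
G(3) = mex{0} = 1
G(4) = mex{1,0} = 2
G(5) = mex{1,0,0} = 2
G(6) = mex{2,1,0} = 3
G(7) = mex{2,1,1,0} = 3
G(8) = mex{3,2,1,0,0} = 4
G(9) = mex{3,2,2,1,0} = 4
G(10) = mex{4,3,2,1,1} = 0
G(11) = mex{4,3,3,2,1} = 0
G(12) = mex{0,4,3,2,2} = 1
G(13) = mex{0,4,4,3,2} = 1
G(14) = mex{1,0,4,3,3} = 2
G(15) = mex{1,0,0,4,3} = 2
G(16) = mex{2,1,0,4,4} = 3
G(17) = mex{2,1,1,0,4} = 3
G(18) = mex{3,2,1,0,0} = 4
G(19) = mex{3,2,2,1,0} = 4
G(20) = mex{4,3,2,1,1} = 0
G(21) = mex{4,3,3,2,1} = 0
G(22) = mex{0,4,3,2,2} = 1
G(23) = mex{0,4,4,3,2} = 1
G(24) = mex{1,0,4,3,3} = 2
G(25) = mex{1,0,0,4,3} = 2
G_A(25) = 2.
Stack B, S = {2, 4, 5, 6}:
n :  0  1  2  3  4  5  6  7  8  9 10 11 12 13 14 15
G :  0  0  1  1  2  2  3  3  0  0  1  1  2  2  3  3
G_B(15) = 3.
Combined Grundy value = 2 ⊕ 3 = 1.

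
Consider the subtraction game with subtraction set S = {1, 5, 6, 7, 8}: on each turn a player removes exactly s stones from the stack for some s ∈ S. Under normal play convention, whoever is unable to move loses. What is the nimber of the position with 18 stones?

n :  0  1  2  3  4  5  6  7  8  9 10 11 12 13 14 15 16 17 18
G :  0  1  0  1  0  1  2  3  2  3  2  3  4  0  1  0  1  0  1

1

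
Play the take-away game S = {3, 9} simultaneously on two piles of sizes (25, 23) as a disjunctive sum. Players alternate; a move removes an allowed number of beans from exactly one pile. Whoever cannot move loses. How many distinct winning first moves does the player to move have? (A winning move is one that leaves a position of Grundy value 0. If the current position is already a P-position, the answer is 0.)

All piles use S = {3, 9}:
G(0) = 0
G(1) = mex{} = 0
G(2) = mex{} = 0
G(3) = mex{0} = 1
G(4) = mex{0} = 1
G(5) = mex{0} = 1
G(6) = mex{1} = 0
G(7) = mex{1} = 0
G(8) = mex{1} = 0
G(9) = mex{0,0} = 1
G(10) = mex{0,0} = 1
G(11) = mex{0,0} = 1
G(12) = mex{1,1} = 0
G(13) = mex{1,1} = 0
G(14) = mex{1,1} = 0
G(15) = mex{0,0} = 1
G(16) = mex{0,0} = 1
G(17) = mex{0,0} = 1
G(18) = mex{1,1} = 0
G(19) = mex{1,1} = 0
G(20) = mex{1,1} = 0
G(21) = mex{0,0} = 1
G(22) = mex{0,0} = 1
G(23) = mex{0,0} = 1
G(24) = mex{1,1} = 0
G(25) = mex{1,1} = 0
Pile A: G(25) = 0.
Pile B: G(23) = 1.
Combined Grundy value = 0 ⊕ 1 = 1.
A winning move leaves total XOR = 0, i.e. changes one component's Grundy value g to g ⊕ X where X is the current total.
Pile A: need g' = 0⊕1 = 1. Options: 25−3→G=1, 25−9→G=1. Hits: 2.
Pile B: need g' = 1⊕1 = 0. Options: 23−3→G=0, 23−9→G=0. Hits: 2.

4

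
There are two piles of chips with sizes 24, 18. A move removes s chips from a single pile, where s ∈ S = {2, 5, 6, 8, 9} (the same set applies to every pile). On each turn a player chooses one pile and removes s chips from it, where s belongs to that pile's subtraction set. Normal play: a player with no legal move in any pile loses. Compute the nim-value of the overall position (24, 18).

3

All piles use S = {2, 5, 6, 8, 9}:
G(0) = 0
G(1) = mex{} = 0
G(2) = mex{0} = 1
G(3) = mex{0} = 1
G(4) = mex{1} = 0
G(5) = mex{1,0} = 2
G(6) = mex{0,0,0} = 1
G(7) = mex{2,1,0} = 3
G(8) = mex{1,1,1,0} = 2
G(9) = mex{3,0,1,0,0} = 2
G(10) = mex{2,2,0,1,0} = 3
G(11) = mex{2,1,2,1,1} = 0
G(12) = mex{3,3,1,0,1} = 2
G(13) = mex{0,2,3,2,0} = 1
G(14) = mex{2,2,2,1,2} = 0
G(15) = mex{1,3,2,3,1} = 0
G(16) = mex{0,0,3,2,3} = 1
G(17) = mex{0,2,0,2,2} = 1
G(18) = mex{1,1,2,3,2} = 0
G(19) = mex{1,0,1,0,3} = 2
G(20) = mex{0,0,0,2,0} = 1
G(21) = mex{2,1,0,1,2} = 3
G(22) = mex{1,1,1,0,1} = 2
G(23) = mex{3,0,1,0,0} = 2
G(24) = mex{2,2,0,1,0} = 3
Pile A: G(24) = 3.
Pile B: G(18) = 0.
Combined Grundy value = 3 ⊕ 0 = 3.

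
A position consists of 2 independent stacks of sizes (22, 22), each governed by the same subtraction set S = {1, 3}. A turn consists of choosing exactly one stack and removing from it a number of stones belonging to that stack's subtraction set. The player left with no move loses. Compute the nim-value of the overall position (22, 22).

All stacks use S = {1, 3}:
G(0) = 0
G(1) = mex{0} = 1
G(2) = mex{1} = 0
G(3) = mex{0,0} = 1
G(4) = mex{1,1} = 0
G(5) = mex{0,0} = 1
G(6) = mex{1,1} = 0
G(7) = mex{0,0} = 1
G(8) = mex{1,1} = 0
G(9) = mex{0,0} = 1
G(10) = mex{1,1} = 0
G(11) = mex{0,0} = 1
G(12) = mex{1,1} = 0
G(13) = mex{0,0} = 1
G(14) = mex{1,1} = 0
G(15) = mex{0,0} = 1
G(16) = mex{1,1} = 0
G(17) = mex{0,0} = 1
G(18) = mex{1,1} = 0
G(19) = mex{0,0} = 1
G(20) = mex{1,1} = 0
G(21) = mex{0,0} = 1
G(22) = mex{1,1} = 0
Stack A: G(22) = 0.
Stack B: G(22) = 0.
Combined Grundy value = 0 ⊕ 0 = 0.

0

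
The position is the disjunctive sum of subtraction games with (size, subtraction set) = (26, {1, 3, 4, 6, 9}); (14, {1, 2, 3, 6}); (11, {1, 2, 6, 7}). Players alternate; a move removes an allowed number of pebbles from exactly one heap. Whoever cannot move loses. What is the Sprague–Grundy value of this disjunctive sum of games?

Heap A, S = {1, 3, 4, 6, 9}:
G(0) = 0
G(1) = mex{0} = 1
G(2) = mex{1} = 0
G(3) = mex{0,0} = 1
G(4) = mex{1,1,0} = 2
G(5) = mex{2,0,1} = 3
G(6) = mex{3,1,0,0} = 2
G(7) = mex{2,2,1,1} = 0
G(8) = mex{0,3,2,0} = 1
G(9) = mex{1,2,3,1,0} = 4
G(10) = mex{4,0,2,2,1} = 3
G(11) = mex{3,1,0,3,0} = 2
G(12) = mex{2,4,1,2,1} = 0
G(13) = mex{0,3,4,0,2} = 1
G(14) = mex{1,2,3,1,3} = 0
G(15) = mex{0,0,2,4,2} = 1
G(16) = mex{1,1,0,3,0} = 2
G(17) = mex{2,0,1,2,1} = 3
G(18) = mex{3,1,0,0,4} = 2
G(19) = mex{2,2,1,1,3} = 0
G(20) = mex{0,3,2,0,2} = 1
G(21) = mex{1,2,3,1,0} = 4
G(22) = mex{4,0,2,2,1} = 3
G(23) = mex{3,1,0,3,0} = 2
G(24) = mex{2,4,1,2,1} = 0
G(25) = mex{0,3,4,0,2} = 1
G(26) = mex{1,2,3,1,3} = 0
G_A(26) = 0.
Heap B, S = {1, 2, 3, 6}:
n :  0  1  2  3  4  5  6  7  8  9 10 11 12 13 14
G :  0  1  2  3  0  1  2  3  0  1  2  3  0  1  2
G_B(14) = 2.
Heap C, S = {1, 2, 6, 7}:
G(0) = 0
G(1) = mex{0} = 1
G(2) = mex{1,0} = 2
G(3) = mex{2,1} = 0
G(4) = mex{0,2} = 1
G(5) = mex{1,0} = 2
G(6) = mex{2,1,0} = 3
G(7) = mex{3,2,1,0} = 4
G(8) = mex{4,3,2,1} = 0
G(9) = mex{0,4,0,2} = 1
G(10) = mex{1,0,1,0} = 2
G(11) = mex{2,1,2,1} = 0
G_C(11) = 0.
Combined Grundy value = 0 ⊕ 2 ⊕ 0 = 2.

2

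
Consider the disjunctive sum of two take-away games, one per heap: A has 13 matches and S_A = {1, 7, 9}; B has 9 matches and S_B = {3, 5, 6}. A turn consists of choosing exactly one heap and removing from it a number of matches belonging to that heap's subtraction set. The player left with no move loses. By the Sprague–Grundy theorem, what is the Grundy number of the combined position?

Heap A, S = {1, 7, 9}:
n :  0  1  2  3  4  5  6  7  8  9 10 11 12 13
G :  0  1  0  1  0  1  0  1  0  1  0  1  0  1
G_A(13) = 1.
Heap B, S = {3, 5, 6}:
n : 0 1 2 3 4 5 6 7 8 9
G : 0 0 0 1 1 1 2 2 2 0
G_B(9) = 0.
Combined Grundy value = 1 ⊕ 0 = 1.

1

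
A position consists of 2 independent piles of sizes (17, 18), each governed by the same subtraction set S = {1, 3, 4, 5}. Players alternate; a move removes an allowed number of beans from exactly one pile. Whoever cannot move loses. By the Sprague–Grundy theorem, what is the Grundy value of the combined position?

All piles use S = {1, 3, 4, 5}:
G(0) = 0
G(1) = mex{0} = 1
G(2) = mex{1} = 0
G(3) = mex{0,0} = 1
G(4) = mex{1,1,0} = 2
G(5) = mex{2,0,1,0} = 3
G(6) = mex{3,1,0,1} = 2
G(7) = mex{2,2,1,0} = 3
G(8) = mex{3,3,2,1} = 0
G(9) = mex{0,2,3,2} = 1
G(10) = mex{1,3,2,3} = 0
G(11) = mex{0,0,3,2} = 1
G(12) = mex{1,1,0,3} = 2
G(13) = mex{2,0,1,0} = 3
G(14) = mex{3,1,0,1} = 2
G(15) = mex{2,2,1,0} = 3
G(16) = mex{3,3,2,1} = 0
G(17) = mex{0,2,3,2} = 1
G(18) = mex{1,3,2,3} = 0
Pile A: G(17) = 1.
Pile B: G(18) = 0.
Combined Grundy value = 1 ⊕ 0 = 1.

1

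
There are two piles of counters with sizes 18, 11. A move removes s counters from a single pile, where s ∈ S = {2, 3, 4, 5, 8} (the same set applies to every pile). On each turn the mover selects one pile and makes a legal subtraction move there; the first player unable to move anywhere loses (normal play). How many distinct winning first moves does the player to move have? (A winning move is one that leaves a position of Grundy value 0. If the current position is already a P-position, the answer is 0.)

0

All piles use S = {2, 3, 4, 5, 8}:
G(0) = 0
G(1) = mex{} = 0
G(2) = mex{0} = 1
G(3) = mex{0,0} = 1
G(4) = mex{1,0,0} = 2
G(5) = mex{1,1,0,0} = 2
G(6) = mex{2,1,1,0} = 3
G(7) = mex{2,2,1,1} = 0
G(8) = mex{3,2,2,1,0} = 4
G(9) = mex{0,3,2,2,0} = 1
G(10) = mex{4,0,3,2,1} = 5
G(11) = mex{1,4,0,3,1} = 2
G(12) = mex{5,1,4,0,2} = 3
G(13) = mex{2,5,1,4,2} = 0
G(14) = mex{3,2,5,1,3} = 0
G(15) = mex{0,3,2,5,0} = 1
G(16) = mex{0,0,3,2,4} = 1
G(17) = mex{1,0,0,3,1} = 2
G(18) = mex{1,1,0,0,5} = 2
Pile A: G(18) = 2.
Pile B: G(11) = 2.
Combined Grundy value = 2 ⊕ 2 = 0.
A winning move leaves total XOR = 0, i.e. changes one component's Grundy value g to g ⊕ X where X is the current total.
Pile A: target g' = 2⊕0 = 2, but every legal move changes the Grundy value (mex property), so 0 moves.
Pile B: target g' = 2⊕0 = 2, but every legal move changes the Grundy value (mex property), so 0 moves.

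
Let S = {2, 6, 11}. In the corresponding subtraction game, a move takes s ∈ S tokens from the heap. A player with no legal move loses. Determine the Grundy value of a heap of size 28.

1

n :  0  1  2  3  4  5  6  7  8  9 10 11 12 13 14 15 16 17 18 19 20 21 22 23 24 25 26 27 28
G :  0  0  1  1  0  0  1  1  0  0  1  1  2  0  3  1  2  0  0  1  1  0  0  1  1  0  0  1  1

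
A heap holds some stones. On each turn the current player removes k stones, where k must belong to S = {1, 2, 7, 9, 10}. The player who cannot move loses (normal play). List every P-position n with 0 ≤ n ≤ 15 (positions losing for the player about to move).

0, 3, 6, 11, 14

n :  0  1  2  3  4  5  6  7  8  9 10 11 12 13 14 15
G :  0  1  2  0  1  2  0  1  2  3  4  0  1  2  0  1
P-positions are exactly the n with G(n) = 0.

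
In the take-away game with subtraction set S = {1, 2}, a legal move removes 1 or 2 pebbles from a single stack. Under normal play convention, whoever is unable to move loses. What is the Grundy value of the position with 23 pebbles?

2

n :  0  1  2  3  4  5  6  7  8  9 10 11 12 13 14 15 16 17 18 19 20 21 22 23
G :  0  1  2  0  1  2  0  1  2  0  1  2  0  1  2  0  1  2  0  1  2  0  1  2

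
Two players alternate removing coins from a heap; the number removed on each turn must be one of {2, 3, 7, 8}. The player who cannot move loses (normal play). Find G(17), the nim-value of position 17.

1

n :  0  1  2  3  4  5  6  7  8  9 10 11 12 13 14 15 16 17
G :  0  0  1  1  2  0  0  1  1  2  0  0  1  1  2  0  0  1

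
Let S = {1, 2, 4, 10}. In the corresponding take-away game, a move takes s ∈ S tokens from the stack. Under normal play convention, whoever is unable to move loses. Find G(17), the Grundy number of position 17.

2

G(0) = 0
G(1) = mex{0} = 1
G(2) = mex{1,0} = 2
G(3) = mex{2,1} = 0
G(4) = mex{0,2,0} = 1
G(5) = mex{1,0,1} = 2
G(6) = mex{2,1,2} = 0
G(7) = mex{0,2,0} = 1
G(8) = mex{1,0,1} = 2
G(9) = mex{2,1,2} = 0
G(10) = mex{0,2,0,0} = 1
G(11) = mex{1,0,1,1} = 2
G(12) = mex{2,1,2,2} = 0
G(13) = mex{0,2,0,0} = 1
G(14) = mex{1,0,1,1} = 2
G(15) = mex{2,1,2,2} = 0
G(16) = mex{0,2,0,0} = 1
G(17) = mex{1,0,1,1} = 2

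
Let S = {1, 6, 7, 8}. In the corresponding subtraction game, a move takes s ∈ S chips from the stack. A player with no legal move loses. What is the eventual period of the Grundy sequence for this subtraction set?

n :  0  1  2  3  4  5  6  7  8  9 10 11 12 13 14 15 16 17 18 19 20 21 22 23 24 25 26 27
G :  0  1  0  1  0  1  2  3  2  3  2  3  4  0  1  0  1  0  1  2  3  2  3  2  3  4  0  1
G(n+13) = G(n) holds for n = 0,…,7 (a full window of length max(S) = 8), so the sequence is purely periodic with period 13.

13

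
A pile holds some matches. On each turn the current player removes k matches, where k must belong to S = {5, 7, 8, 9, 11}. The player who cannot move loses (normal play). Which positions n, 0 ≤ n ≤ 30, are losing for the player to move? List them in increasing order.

0, 1, 2, 3, 4, 16, 17, 18, 19, 20

G(0) = 0
G(1) = mex{} = 0
G(2) = mex{} = 0
G(3) = mex{} = 0
G(4) = mex{} = 0
G(5) = mex{0} = 1
G(6) = mex{0} = 1
G(7) = mex{0,0} = 1
G(8) = mex{0,0,0} = 1
G(9) = mex{0,0,0,0} = 1
G(10) = mex{1,0,0,0} = 2
G(11) = mex{1,0,0,0,0} = 2
G(12) = mex{1,1,0,0,0} = 2
G(13) = mex{1,1,1,0,0} = 2
G(14) = mex{1,1,1,1,0} = 2
G(15) = mex{2,1,1,1,0} = 3
G(16) = mex{2,1,1,1,1} = 0
G(17) = mex{2,2,1,1,1} = 0
G(18) = mex{2,2,2,1,1} = 0
G(19) = mex{2,2,2,2,1} = 0
G(20) = mex{3,2,2,2,1} = 0
G(21) = mex{0,2,2,2,2} = 1
G(22) = mex{0,3,2,2,2} = 1
G(23) = mex{0,0,3,2,2} = 1
G(24) = mex{0,0,0,3,2} = 1
G(25) = mex{0,0,0,0,2} = 1
G(26) = mex{1,0,0,0,3} = 2
G(27) = mex{1,0,0,0,0} = 2
G(28) = mex{1,1,0,0,0} = 2
G(29) = mex{1,1,1,0,0} = 2
G(30) = mex{1,1,1,1,0} = 2
P-positions are exactly the n with G(n) = 0.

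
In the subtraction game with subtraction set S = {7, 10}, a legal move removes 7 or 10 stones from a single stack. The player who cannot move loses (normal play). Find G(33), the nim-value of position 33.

G(0) = 0
G(1) = mex{} = 0
G(2) = mex{} = 0
G(3) = mex{} = 0
G(4) = mex{} = 0
G(5) = mex{} = 0
G(6) = mex{} = 0
G(7) = mex{0} = 1
G(8) = mex{0} = 1
G(9) = mex{0} = 1
G(10) = mex{0,0} = 1
G(11) = mex{0,0} = 1
G(12) = mex{0,0} = 1
G(13) = mex{0,0} = 1
G(14) = mex{1,0} = 2
G(15) = mex{1,0} = 2
G(16) = mex{1,0} = 2
G(17) = mex{1,1} = 0
G(18) = mex{1,1} = 0
G(19) = mex{1,1} = 0
G(20) = mex{1,1} = 0
G(21) = mex{2,1} = 0
G(22) = mex{2,1} = 0
G(23) = mex{2,1} = 0
G(24) = mex{0,2} = 1
G(25) = mex{0,2} = 1
G(26) = mex{0,2} = 1
G(27) = mex{0,0} = 1
G(28) = mex{0,0} = 1
G(29) = mex{0,0} = 1
G(30) = mex{0,0} = 1
G(31) = mex{1,0} = 2
G(32) = mex{1,0} = 2
G(33) = mex{1,0} = 2

2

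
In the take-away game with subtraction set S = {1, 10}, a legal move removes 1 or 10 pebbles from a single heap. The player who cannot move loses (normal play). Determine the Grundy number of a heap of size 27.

G(0) = 0
G(1) = mex{0} = 1
G(2) = mex{1} = 0
G(3) = mex{0} = 1
G(4) = mex{1} = 0
G(5) = mex{0} = 1
G(6) = mex{1} = 0
G(7) = mex{0} = 1
G(8) = mex{1} = 0
G(9) = mex{0} = 1
G(10) = mex{1,0} = 2
G(11) = mex{2,1} = 0
G(12) = mex{0,0} = 1
G(13) = mex{1,1} = 0
G(14) = mex{0,0} = 1
G(15) = mex{1,1} = 0
G(16) = mex{0,0} = 1
G(17) = mex{1,1} = 0
G(18) = mex{0,0} = 1
G(19) = mex{1,1} = 0
G(20) = mex{0,2} = 1
G(21) = mex{1,0} = 2
G(22) = mex{2,1} = 0
G(23) = mex{0,0} = 1
G(24) = mex{1,1} = 0
G(25) = mex{0,0} = 1
G(26) = mex{1,1} = 0
G(27) = mex{0,0} = 1

1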